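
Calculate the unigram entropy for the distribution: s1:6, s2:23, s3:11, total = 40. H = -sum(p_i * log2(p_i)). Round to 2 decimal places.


Computing entropy H = -sum(p_i * log2(p_i)):
  s1: p = 6/40 = 0.1500, -p*log2(p) = 0.4105
  s2: p = 23/40 = 0.5750, -p*log2(p) = 0.4591
  s3: p = 11/40 = 0.2750, -p*log2(p) = 0.5122
H = sum of terms = 1.3818
Rounded to 2 decimals: 1.38

1.38


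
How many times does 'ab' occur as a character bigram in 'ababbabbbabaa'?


Scanning 'ababbabbbabaa' for bigram 'ab':
  Position 0: 'ab' -> MATCH
  Position 1: 'ba' -> no
  Position 2: 'ab' -> MATCH
  Position 3: 'bb' -> no
  Position 4: 'ba' -> no
  Position 5: 'ab' -> MATCH
  Position 6: 'bb' -> no
  Position 7: 'bb' -> no
  Position 8: 'ba' -> no
  Position 9: 'ab' -> MATCH
  Position 10: 'ba' -> no
  Position 11: 'aa' -> no
Total matches: 4

4


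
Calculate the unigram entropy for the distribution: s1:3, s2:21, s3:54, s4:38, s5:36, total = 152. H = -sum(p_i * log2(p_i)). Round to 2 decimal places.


Computing entropy H = -sum(p_i * log2(p_i)):
  s1: p = 3/152 = 0.0197, -p*log2(p) = 0.1118
  s2: p = 21/152 = 0.1382, -p*log2(p) = 0.3945
  s3: p = 54/152 = 0.3553, -p*log2(p) = 0.5304
  s4: p = 38/152 = 0.2500, -p*log2(p) = 0.5000
  s5: p = 36/152 = 0.2368, -p*log2(p) = 0.4922
H = sum of terms = 2.0289
Rounded to 2 decimals: 2.03

2.03


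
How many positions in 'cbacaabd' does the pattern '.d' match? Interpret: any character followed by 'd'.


Pattern: .d means any character followed by 'd'.
Scanning 'cbacaabd' position-by-position:
  Pos 0: window 'cb' -> no
  Pos 1: window 'ba' -> no
  Pos 2: window 'ac' -> no
  Pos 3: window 'ca' -> no
  Pos 4: window 'aa' -> no
  Pos 5: window 'ab' -> no
  Pos 6: window 'bd' -> MATCH
  Pos 7: window 'd' -> no
Total matches: 1

1


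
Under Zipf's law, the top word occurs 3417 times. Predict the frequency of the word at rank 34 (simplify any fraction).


Zipf's law: freq(rank) = f1 / rank
f1 = 3417, rank = 34
freq = 3417 / 34
GCD(3417, 34) = 17
Simplified: 201/2

201/2


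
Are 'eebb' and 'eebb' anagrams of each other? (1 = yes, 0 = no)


Sort characters of 'eebb': 'bbee'
Sort characters of 'eebb': 'bbee'
Sorted forms match -> they ARE anagrams
Result: 1

1


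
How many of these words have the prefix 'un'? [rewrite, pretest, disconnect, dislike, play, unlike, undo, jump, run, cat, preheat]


Checking each word for prefix 'un':
  'rewrite' -> no (count: 0)
  'pretest' -> no (count: 0)
  'disconnect' -> no (count: 0)
  'dislike' -> no (count: 0)
  'play' -> no (count: 0)
  'unlike' -> YES, starts with 'un' (count: 1)
  'undo' -> YES, starts with 'un' (count: 2)
  'jump' -> no (count: 2)
  'run' -> no (count: 2)
  'cat' -> no (count: 2)
  'preheat' -> no (count: 2)
Total with prefix 'un': 2

2


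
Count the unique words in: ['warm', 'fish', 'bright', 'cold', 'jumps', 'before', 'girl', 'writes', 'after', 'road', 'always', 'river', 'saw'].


Listing all tokens and tracking unique types:
  Token 1: 'warm' -> NEW (unique so far: 1)
  Token 2: 'fish' -> NEW (unique so far: 2)
  Token 3: 'bright' -> NEW (unique so far: 3)
  Token 4: 'cold' -> NEW (unique so far: 4)
  Token 5: 'jumps' -> NEW (unique so far: 5)
  Token 6: 'before' -> NEW (unique so far: 6)
  Token 7: 'girl' -> NEW (unique so far: 7)
  Token 8: 'writes' -> NEW (unique so far: 8)
  Token 9: 'after' -> NEW (unique so far: 9)
  Token 10: 'road' -> NEW (unique so far: 10)
  Token 11: 'always' -> NEW (unique so far: 11)
  Token 12: 'river' -> NEW (unique so far: 12)
  Token 13: 'saw' -> NEW (unique so far: 13)
Unique types: ('after', 'always', 'before', 'bright', 'cold', 'fish', 'girl', 'jumps', 'river', 'road', 'saw', 'warm', 'writes')
Vocabulary size: 13

13


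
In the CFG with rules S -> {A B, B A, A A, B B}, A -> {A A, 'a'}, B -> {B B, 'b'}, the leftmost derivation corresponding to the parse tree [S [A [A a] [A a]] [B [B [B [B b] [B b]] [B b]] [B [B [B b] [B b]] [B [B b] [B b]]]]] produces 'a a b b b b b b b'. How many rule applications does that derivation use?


Every bracketed nonterminal node [X ...] in the tree is produced by exactly one rule application.
Reading the tree off as a leftmost derivation:
  Step 1: S  =>  A B   (applied S -> A B)
  Step 2: A B  =>  A A B   (applied A -> A A)
  Step 3: A A B  =>  a A B   (applied A -> a)
  Step 4: a A B  =>  a a B   (applied A -> a)
  Step 5: a a B  =>  a a B B   (applied B -> B B)
  Step 6: a a B B  =>  a a B B B   (applied B -> B B)
  Step 7: a a B B B  =>  a a B B B B   (applied B -> B B)
  Step 8: a a B B B B  =>  a a b B B B   (applied B -> b)
  Step 9: a a b B B B  =>  a a b b B B   (applied B -> b)
  Step 10: a a b b B B  =>  a a b b b B   (applied B -> b)
  Step 11: a a b b b B  =>  a a b b b B B   (applied B -> B B)
  Step 12: a a b b b B B  =>  a a b b b B B B   (applied B -> B B)
  Step 13: a a b b b B B B  =>  a a b b b b B B   (applied B -> b)
  Step 14: a a b b b b B B  =>  a a b b b b b B   (applied B -> b)
  Step 15: a a b b b b b B  =>  a a b b b b b B B   (applied B -> B B)
  Step 16: a a b b b b b B B  =>  a a b b b b b b B   (applied B -> b)
  Step 17: a a b b b b b b B  =>  a a b b b b b b b   (applied B -> b)
Final yield: a a b b b b b b b
Total rewrite steps: 17

17


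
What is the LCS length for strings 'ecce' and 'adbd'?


DP table for LCS of 'ecce' and 'adbd':
       a  d  b  d
    0  0  0  0  0
  e 0  0  0  0  0
  c 0  0  0  0  0
  c 0  0  0  0  0
  e 0  0  0  0  0
LCS length = 0

0


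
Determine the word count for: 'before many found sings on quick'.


Counting words by splitting on spaces:
  Word 1: 'before'
  Word 2: 'many'
  Word 3: 'found'
  Word 4: 'sings'
  Word 5: 'on'
  Word 6: 'quick'
Total words: 6

6


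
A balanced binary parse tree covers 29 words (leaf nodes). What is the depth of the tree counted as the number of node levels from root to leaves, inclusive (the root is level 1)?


In a balanced binary tree with n leaves the deepest leaf is ceil(log2(n)) edges below the root,
so counting node levels inclusive of root and leaves gives ceil(log2(n)) + 1 levels.
log2(29) = 4.8580
ceil(4.8580) = 5
levels = 5 + 1 = 6

6


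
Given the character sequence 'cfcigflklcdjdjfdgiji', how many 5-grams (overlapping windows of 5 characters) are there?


String 'cfcigflklcdjdjfdgiji' has length L = 20.
Number of overlapping n-grams = L - n + 1
Substituting: 20 - 5 + 1 = 16

16


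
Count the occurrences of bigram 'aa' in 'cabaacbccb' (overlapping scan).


Scanning 'cabaacbccb' for bigram 'aa':
  Position 0: 'ca' -> no
  Position 1: 'ab' -> no
  Position 2: 'ba' -> no
  Position 3: 'aa' -> MATCH
  Position 4: 'ac' -> no
  Position 5: 'cb' -> no
  Position 6: 'bc' -> no
  Position 7: 'cc' -> no
  Position 8: 'cb' -> no
Total matches: 1

1


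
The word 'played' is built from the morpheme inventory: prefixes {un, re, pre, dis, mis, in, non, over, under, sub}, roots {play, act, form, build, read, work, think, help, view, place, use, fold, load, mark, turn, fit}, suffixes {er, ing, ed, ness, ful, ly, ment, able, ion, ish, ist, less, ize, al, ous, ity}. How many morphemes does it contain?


Segmenting 'played' against the inventory:
  'play' -> root (morpheme 1)
  'ed' -> suffix (morpheme 2)
Total morphemes: 2

2


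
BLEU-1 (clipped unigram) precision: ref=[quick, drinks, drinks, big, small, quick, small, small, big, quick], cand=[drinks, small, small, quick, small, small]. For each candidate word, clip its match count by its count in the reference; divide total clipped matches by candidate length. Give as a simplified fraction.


Reference word counts: {'big': 2, 'drinks': 2, 'quick': 3, 'small': 3}
Checking each candidate word (with clipping):
  'drinks' -> in reference (ref count 2, used 1/2) -> match (matches: 1)
  'small' -> in reference (ref count 3, used 1/3) -> match (matches: 2)
  'small' -> in reference (ref count 3, used 2/3) -> match (matches: 3)
  'quick' -> in reference (ref count 3, used 1/3) -> match (matches: 4)
  'small' -> in reference (ref count 3, used 3/3) -> match (matches: 5)
  'small' -> ref count 3 already used up (3/3) -> clipped, no match (matches: 5)
Clipped matches: 5, Candidate length: 6
Precision = 5/6

5/6


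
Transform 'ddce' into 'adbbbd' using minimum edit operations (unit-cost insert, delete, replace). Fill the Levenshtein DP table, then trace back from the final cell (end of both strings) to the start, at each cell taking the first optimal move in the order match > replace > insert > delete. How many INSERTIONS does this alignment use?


Edit distance = 5. Backtracking from cell (4, 6) with preference match > replace > insert > delete,
then listing the resulting alignment 'ddce' -> 'adbbbd' left to right:
  Step 1: insert 'a' [insertion #1]
  Step 2: keep 'd'
  Step 3: insert 'b' [insertion #2]
  Step 4: replace d->b
  Step 5: replace c->b
  Step 6: replace e->d
Total insertions: 2

2


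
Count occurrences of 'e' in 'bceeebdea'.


Scanning 'bceeebdea' for 'e':
  Position 2: 'e' -> MATCH (count: 1)
  Position 3: 'e' -> MATCH (count: 2)
  Position 4: 'e' -> MATCH (count: 3)
  Position 7: 'e' -> MATCH (count: 4)
Total occurrences of 'e': 4

4


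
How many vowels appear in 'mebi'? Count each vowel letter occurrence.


Scanning each character of 'mebi':
  Position 1: 'm' -> consonant (running count: 0)
  Position 2: 'e' -> vowel (running count: 1)
  Position 3: 'b' -> consonant (running count: 1)
  Position 4: 'i' -> vowel (running count: 2)
Total vowels: 2

2


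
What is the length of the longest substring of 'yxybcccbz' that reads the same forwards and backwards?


Scanning 'yxybcccbz' for palindromic substrings.
Substring at positions 3-7: 'bcccb'.
Check: reverse('bcccb') = 'bcccb' -> palindrome confirmed.
Neighbouring characters ('y' / 'z') break symmetry, so it cannot extend further.
No longer palindromic substring exists; longest length = 5

5


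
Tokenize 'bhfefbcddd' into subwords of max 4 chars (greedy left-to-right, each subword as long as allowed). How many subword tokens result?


'bhfefbcddd' has 10 characters.
Chunking with max size 4:
  Chunk 1: 'bhfe' (positions 0-3)
  Chunk 2: 'fbcd' (positions 4-7)
  Chunk 3: 'dd' (positions 8-9)
Total chunks: ceil(10 / 4) = 3

3


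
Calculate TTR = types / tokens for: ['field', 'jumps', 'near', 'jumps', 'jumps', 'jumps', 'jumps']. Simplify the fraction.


Tokens: 7
Unique types: ('field', 'jumps', 'near') = 3
TTR = 3/7
Already in lowest terms.

3/7


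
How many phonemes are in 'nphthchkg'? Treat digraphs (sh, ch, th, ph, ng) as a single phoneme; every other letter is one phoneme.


Parsing 'nphthchkg' greedily, digraphs first:
  'n' -> consonant phoneme (phonemes so far: 1)
  'ph' -> digraph (1 consonant phoneme) (phonemes so far: 2)
  'th' -> digraph (1 consonant phoneme) (phonemes so far: 3)
  'ch' -> digraph (1 consonant phoneme) (phonemes so far: 4)
  'k' -> consonant phoneme (phonemes so far: 5)
  'g' -> consonant phoneme (phonemes so far: 6)
Total phonemes: 6

6


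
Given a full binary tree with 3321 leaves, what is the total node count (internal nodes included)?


Leaf nodes (terminals): 3321
Internal nodes = n - 1 = 3321 - 1 = 3320
Total = leaves + internal = 3321 + 3320 = 6641

6641


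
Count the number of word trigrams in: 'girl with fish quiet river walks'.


Word trigrams from [6] words:
  Trigram 1: (girl with fish)
  Trigram 2: (with fish quiet)
  Trigram 3: (fish quiet river)
  Trigram 4: (quiet river walks)
Total word trigrams: 6 - 2 = 4

4


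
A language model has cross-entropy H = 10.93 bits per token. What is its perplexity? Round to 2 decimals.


Perplexity formula: PP = 2^H
H = 10.93
PP = 2^10.93
Decompose: 2^10.93 = 2^10 * 2^0.93
2^10 = 1024, 2^0.93 ~ 1.9052760
PP ~ 1024 * 1.9052760 = 1951.0026240
Rounded to 2 decimals: 1951.00

1951.00


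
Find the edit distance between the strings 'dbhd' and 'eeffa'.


Building DP table for s1='dbhd' (len 4) and s2='eeffa' (len 5):
       e  e  f  f  a
    0  1  2  3  4  5
  d 1  1  2  3  4  5
  b 2  2  2  3  4  5
  h 3  3  3  3  4  5
  d 4  4  4  4  4  5
Edit distance = dp[4][5] = 5

5


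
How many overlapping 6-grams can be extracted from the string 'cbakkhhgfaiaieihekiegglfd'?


String 'cbakkhhgfaiaieihekiegglfd' has length L = 25.
Number of overlapping n-grams = L - n + 1
Substituting: 25 - 6 + 1 = 20

20


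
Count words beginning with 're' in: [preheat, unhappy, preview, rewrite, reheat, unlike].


Checking each word for prefix 're':
  'preheat' -> no (count: 0)
  'unhappy' -> no (count: 0)
  'preview' -> no (count: 0)
  'rewrite' -> YES, starts with 're' (count: 1)
  'reheat' -> YES, starts with 're' (count: 2)
  'unlike' -> no (count: 2)
Total with prefix 're': 2

2


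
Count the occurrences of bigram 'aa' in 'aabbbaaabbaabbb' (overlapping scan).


Scanning 'aabbbaaabbaabbb' for bigram 'aa':
  Position 0: 'aa' -> MATCH
  Position 1: 'ab' -> no
  Position 2: 'bb' -> no
  Position 3: 'bb' -> no
  Position 4: 'ba' -> no
  Position 5: 'aa' -> MATCH
  Position 6: 'aa' -> MATCH
  Position 7: 'ab' -> no
  Position 8: 'bb' -> no
  Position 9: 'ba' -> no
  Position 10: 'aa' -> MATCH
  Position 11: 'ab' -> no
  Position 12: 'bb' -> no
  Position 13: 'bb' -> no
Total matches: 4

4


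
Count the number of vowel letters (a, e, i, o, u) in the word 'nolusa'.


Scanning each character of 'nolusa':
  Position 1: 'n' -> consonant (running count: 0)
  Position 2: 'o' -> vowel (running count: 1)
  Position 3: 'l' -> consonant (running count: 1)
  Position 4: 'u' -> vowel (running count: 2)
  Position 5: 's' -> consonant (running count: 2)
  Position 6: 'a' -> vowel (running count: 3)
Total vowels: 3

3


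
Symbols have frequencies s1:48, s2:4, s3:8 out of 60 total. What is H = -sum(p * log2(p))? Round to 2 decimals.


Computing entropy H = -sum(p_i * log2(p_i)):
  s1: p = 48/60 = 0.8000, -p*log2(p) = 0.2575
  s2: p = 4/60 = 0.0667, -p*log2(p) = 0.2605
  s3: p = 8/60 = 0.1333, -p*log2(p) = 0.3876
H = sum of terms = 0.9056
Rounded to 2 decimals: 0.91

0.91


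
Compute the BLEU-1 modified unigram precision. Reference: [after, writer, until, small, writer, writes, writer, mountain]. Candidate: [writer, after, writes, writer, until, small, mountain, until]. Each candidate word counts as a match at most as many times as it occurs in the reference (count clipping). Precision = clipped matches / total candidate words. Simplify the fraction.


Reference word counts: {'after': 1, 'mountain': 1, 'small': 1, 'until': 1, 'writer': 3, 'writes': 1}
Checking each candidate word (with clipping):
  'writer' -> in reference (ref count 3, used 1/3) -> match (matches: 1)
  'after' -> in reference (ref count 1, used 1/1) -> match (matches: 2)
  'writes' -> in reference (ref count 1, used 1/1) -> match (matches: 3)
  'writer' -> in reference (ref count 3, used 2/3) -> match (matches: 4)
  'until' -> in reference (ref count 1, used 1/1) -> match (matches: 5)
  'small' -> in reference (ref count 1, used 1/1) -> match (matches: 6)
  'mountain' -> in reference (ref count 1, used 1/1) -> match (matches: 7)
  'until' -> ref count 1 already used up (1/1) -> clipped, no match (matches: 7)
Clipped matches: 7, Candidate length: 8
Precision = 7/8

7/8


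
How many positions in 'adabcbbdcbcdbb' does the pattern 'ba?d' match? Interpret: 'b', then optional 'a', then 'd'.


Pattern: ba?d means 'b', then optional 'a', then 'd'.
Scanning 'adabcbbdcbcdbb' position-by-position:
  Pos 0: window 'ada' -> no
  Pos 1: window 'dab' -> no
  Pos 2: window 'abc' -> no
  Pos 3: window 'bcb' -> no
  Pos 4: window 'cbb' -> no
  Pos 5: window 'bbd' -> no
  Pos 6: window 'bdc' -> MATCH
  Pos 7: window 'dcb' -> no
  Pos 8: window 'cbc' -> no
  Pos 9: window 'bcd' -> no
  Pos 10: window 'cdb' -> no
  Pos 11: window 'dbb' -> no
  Pos 12: window 'bb' -> no
  Pos 13: window 'b' -> no
Total matches: 1

1


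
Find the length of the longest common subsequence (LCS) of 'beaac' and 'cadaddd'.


DP table for LCS of 'beaac' and 'cadaddd':
       c  a  d  a  d  d  d
    0  0  0  0  0  0  0  0
  b 0  0  0  0  0  0  0  0
  e 0  0  0  0  0  0  0  0
  a 0  0  1  1  1  1  1  1
  a 0  0  1  1  2  2  2  2
  c 0  1  1  1  2  2  2  2
LCS: 'aa'
LCS length = 2

2


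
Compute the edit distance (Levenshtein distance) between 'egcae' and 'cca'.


Building DP table for s1='egcae' (len 5) and s2='cca' (len 3):
       c  c  a
    0  1  2  3
  e 1  1  2  3
  g 2  2  2  3
  c 3  2  2  3
  a 4  3  3  2
  e 5  4  4  3
Edit distance = dp[5][3] = 3

3


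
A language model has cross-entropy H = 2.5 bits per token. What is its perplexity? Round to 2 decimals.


Perplexity formula: PP = 2^H
H = 2.5
PP = 2^2.5
Decompose: 2^2.5 = 2^2 * 2^0.5 = 2^2 * sqrt(2)
2^2 = 4, sqrt(2) ~ 1.4142136
PP ~ 4 * 1.4142136 = 5.6568544
Rounded to 2 decimals: 5.66

5.66


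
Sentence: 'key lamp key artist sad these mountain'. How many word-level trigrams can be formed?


Word trigrams from [7] words:
  Trigram 1: (key lamp key)
  Trigram 2: (lamp key artist)
  Trigram 3: (key artist sad)
  Trigram 4: (artist sad these)
  Trigram 5: (sad these mountain)
Total word trigrams: 7 - 2 = 5

5


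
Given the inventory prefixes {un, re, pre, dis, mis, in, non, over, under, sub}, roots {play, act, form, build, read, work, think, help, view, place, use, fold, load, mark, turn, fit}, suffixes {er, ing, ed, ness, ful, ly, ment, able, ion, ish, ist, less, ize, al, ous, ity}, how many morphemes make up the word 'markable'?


Segmenting 'markable' against the inventory:
  'mark' -> root (morpheme 1)
  'able' -> suffix (morpheme 2)
Total morphemes: 2

2


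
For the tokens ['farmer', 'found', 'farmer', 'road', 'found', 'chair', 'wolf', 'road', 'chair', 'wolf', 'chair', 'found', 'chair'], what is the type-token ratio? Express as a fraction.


Tokens: 13
Unique types: ('chair', 'farmer', 'found', 'road', 'wolf') = 5
TTR = 5/13
Already in lowest terms.

5/13


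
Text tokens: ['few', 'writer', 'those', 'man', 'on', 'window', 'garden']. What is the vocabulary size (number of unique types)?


Listing all tokens and tracking unique types:
  Token 1: 'few' -> NEW (unique so far: 1)
  Token 2: 'writer' -> NEW (unique so far: 2)
  Token 3: 'those' -> NEW (unique so far: 3)
  Token 4: 'man' -> NEW (unique so far: 4)
  Token 5: 'on' -> NEW (unique so far: 5)
  Token 6: 'window' -> NEW (unique so far: 6)
  Token 7: 'garden' -> NEW (unique so far: 7)
Unique types: ('few', 'garden', 'man', 'on', 'those', 'window', 'writer')
Vocabulary size: 7

7


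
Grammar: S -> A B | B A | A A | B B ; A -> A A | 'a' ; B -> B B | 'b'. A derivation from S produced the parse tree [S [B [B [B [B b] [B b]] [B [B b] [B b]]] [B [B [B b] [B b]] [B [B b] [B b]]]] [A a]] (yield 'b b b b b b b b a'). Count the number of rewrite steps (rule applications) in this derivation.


Every bracketed nonterminal node [X ...] in the tree is produced by exactly one rule application.
Reading the tree off as a leftmost derivation:
  Step 1: S  =>  B A   (applied S -> B A)
  Step 2: B A  =>  B B A   (applied B -> B B)
  Step 3: B B A  =>  B B B A   (applied B -> B B)
  Step 4: B B B A  =>  B B B B A   (applied B -> B B)
  Step 5: B B B B A  =>  b B B B A   (applied B -> b)
  Step 6: b B B B A  =>  b b B B A   (applied B -> b)
  Step 7: b b B B A  =>  b b B B B A   (applied B -> B B)
  Step 8: b b B B B A  =>  b b b B B A   (applied B -> b)
  Step 9: b b b B B A  =>  b b b b B A   (applied B -> b)
  Step 10: b b b b B A  =>  b b b b B B A   (applied B -> B B)
  Step 11: b b b b B B A  =>  b b b b B B B A   (applied B -> B B)
  Step 12: b b b b B B B A  =>  b b b b b B B A   (applied B -> b)
  Step 13: b b b b b B B A  =>  b b b b b b B A   (applied B -> b)
  Step 14: b b b b b b B A  =>  b b b b b b B B A   (applied B -> B B)
  Step 15: b b b b b b B B A  =>  b b b b b b b B A   (applied B -> b)
  Step 16: b b b b b b b B A  =>  b b b b b b b b A   (applied B -> b)
  Step 17: b b b b b b b b A  =>  b b b b b b b b a   (applied A -> a)
Final yield: b b b b b b b b a
Total rewrite steps: 17

17


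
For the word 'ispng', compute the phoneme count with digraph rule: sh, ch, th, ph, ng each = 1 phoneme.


Parsing 'ispng' greedily, digraphs first:
  'i' -> vowel phoneme (phonemes so far: 1)
  's' -> consonant phoneme (phonemes so far: 2)
  'p' -> consonant phoneme (phonemes so far: 3)
  'ng' -> digraph (1 consonant phoneme) (phonemes so far: 4)
Total phonemes: 4

4


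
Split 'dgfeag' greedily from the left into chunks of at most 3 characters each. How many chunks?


'dgfeag' has 6 characters.
Chunking with max size 3:
  Chunk 1: 'dgf' (positions 0-2)
  Chunk 2: 'eag' (positions 3-5)
Total chunks: ceil(6 / 3) = 2

2


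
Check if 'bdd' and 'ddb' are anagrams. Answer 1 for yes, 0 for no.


Sort characters of 'bdd': 'bdd'
Sort characters of 'ddb': 'bdd'
Sorted forms match -> they ARE anagrams
Result: 1

1


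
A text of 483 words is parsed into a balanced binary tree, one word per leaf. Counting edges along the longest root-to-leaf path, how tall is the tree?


In a balanced binary tree with n leaves the deepest leaf is ceil(log2(n)) edges below the root.
log2(483) = 8.9159
ceil(8.9159) = 9
height (edges) = 9

9


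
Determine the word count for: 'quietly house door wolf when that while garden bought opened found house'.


Counting words by splitting on spaces:
  Word 1: 'quietly'
  Word 2: 'house'
  Word 3: 'door'
  Word 4: 'wolf'
  Word 5: 'when'
  Word 6: 'that'
  Word 7: 'while'
  Word 8: 'garden'
  Word 9: 'bought'
  Word 10: 'opened'
  Word 11: 'found'
  Word 12: 'house'
Total words: 12

12


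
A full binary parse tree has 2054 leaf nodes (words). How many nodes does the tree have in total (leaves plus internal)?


Leaf nodes (terminals): 2054
Internal nodes = n - 1 = 2054 - 1 = 2053
Total = leaves + internal = 2054 + 2053 = 4107

4107


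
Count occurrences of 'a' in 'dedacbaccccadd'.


Scanning 'dedacbaccccadd' for 'a':
  Position 3: 'a' -> MATCH (count: 1)
  Position 6: 'a' -> MATCH (count: 2)
  Position 11: 'a' -> MATCH (count: 3)
Total occurrences of 'a': 3

3


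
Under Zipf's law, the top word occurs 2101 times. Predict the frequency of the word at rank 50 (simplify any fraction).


Zipf's law: freq(rank) = f1 / rank
f1 = 2101, rank = 50
freq = 2101 / 50
GCD(2101, 50) = 1
Simplified: 2101/50

2101/50


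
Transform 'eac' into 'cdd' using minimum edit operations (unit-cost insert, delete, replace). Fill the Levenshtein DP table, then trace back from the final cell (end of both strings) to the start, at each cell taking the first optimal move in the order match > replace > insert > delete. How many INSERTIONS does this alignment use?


Edit distance = 3. Backtracking from cell (3, 3) with preference match > replace > insert > delete,
then listing the resulting alignment 'eac' -> 'cdd' left to right:
  Step 1: replace e->c
  Step 2: replace a->d
  Step 3: replace c->d
Total insertions: 0

0


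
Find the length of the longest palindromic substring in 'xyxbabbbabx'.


Scanning 'xyxbabbbabx' for palindromic substrings.
Substring at positions 2-10: 'xbabbbabx'.
Check: reverse('xbabbbabx') = 'xbabbbabx' -> palindrome confirmed.
Neighbouring characters ('y' / '-') break symmetry, so it cannot extend further.
No longer palindromic substring exists; longest length = 9

9


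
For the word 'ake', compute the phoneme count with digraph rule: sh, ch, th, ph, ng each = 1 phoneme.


Parsing 'ake' greedily, digraphs first:
  'a' -> vowel phoneme (phonemes so far: 1)
  'k' -> consonant phoneme (phonemes so far: 2)
  'e' -> vowel phoneme (phonemes so far: 3)
Total phonemes: 3

3


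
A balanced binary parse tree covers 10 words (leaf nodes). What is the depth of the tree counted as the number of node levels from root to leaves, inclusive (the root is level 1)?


In a balanced binary tree with n leaves the deepest leaf is ceil(log2(n)) edges below the root,
so counting node levels inclusive of root and leaves gives ceil(log2(n)) + 1 levels.
log2(10) = 3.3219
ceil(3.3219) = 4
levels = 4 + 1 = 5

5


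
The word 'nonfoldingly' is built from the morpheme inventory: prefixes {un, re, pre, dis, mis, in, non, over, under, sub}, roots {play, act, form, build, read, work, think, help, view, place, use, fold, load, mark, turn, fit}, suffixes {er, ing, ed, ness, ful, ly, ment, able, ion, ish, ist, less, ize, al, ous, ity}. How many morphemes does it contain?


Segmenting 'nonfoldingly' against the inventory:
  'non' -> prefix (morpheme 1)
  'fold' -> root (morpheme 2)
  'ing' -> suffix (morpheme 3)
  'ly' -> suffix (morpheme 4)
Total morphemes: 4

4


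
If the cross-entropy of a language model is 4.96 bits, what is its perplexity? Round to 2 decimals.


Perplexity formula: PP = 2^H
H = 4.96
PP = 2^4.96
Decompose: 2^4.96 = 2^4 * 2^0.96
2^4 = 16, 2^0.96 ~ 1.9453099
PP ~ 16 * 1.9453099 = 31.1249584
Rounded to 2 decimals: 31.12

31.12


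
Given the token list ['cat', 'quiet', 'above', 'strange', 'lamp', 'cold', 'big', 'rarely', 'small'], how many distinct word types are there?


Listing all tokens and tracking unique types:
  Token 1: 'cat' -> NEW (unique so far: 1)
  Token 2: 'quiet' -> NEW (unique so far: 2)
  Token 3: 'above' -> NEW (unique so far: 3)
  Token 4: 'strange' -> NEW (unique so far: 4)
  Token 5: 'lamp' -> NEW (unique so far: 5)
  Token 6: 'cold' -> NEW (unique so far: 6)
  Token 7: 'big' -> NEW (unique so far: 7)
  Token 8: 'rarely' -> NEW (unique so far: 8)
  Token 9: 'small' -> NEW (unique so far: 9)
Unique types: ('above', 'big', 'cat', 'cold', 'lamp', 'quiet', 'rarely', 'small', 'strange')
Vocabulary size: 9

9


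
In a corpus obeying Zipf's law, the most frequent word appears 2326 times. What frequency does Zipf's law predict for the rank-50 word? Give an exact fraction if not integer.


Zipf's law: freq(rank) = f1 / rank
f1 = 2326, rank = 50
freq = 2326 / 50
GCD(2326, 50) = 2
Simplified: 1163/25

1163/25


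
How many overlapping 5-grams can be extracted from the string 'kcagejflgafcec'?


String 'kcagejflgafcec' has length L = 14.
Number of overlapping n-grams = L - n + 1
Substituting: 14 - 5 + 1 = 10

10


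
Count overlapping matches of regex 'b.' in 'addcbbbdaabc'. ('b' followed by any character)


Pattern: b. means 'b' followed by any character.
Scanning 'addcbbbdaabc' position-by-position:
  Pos 0: window 'ad' -> no
  Pos 1: window 'dd' -> no
  Pos 2: window 'dc' -> no
  Pos 3: window 'cb' -> no
  Pos 4: window 'bb' -> MATCH
  Pos 5: window 'bb' -> MATCH
  Pos 6: window 'bd' -> MATCH
  Pos 7: window 'da' -> no
  Pos 8: window 'aa' -> no
  Pos 9: window 'ab' -> no
  Pos 10: window 'bc' -> MATCH
  Pos 11: window 'c' -> no
Total matches: 4

4


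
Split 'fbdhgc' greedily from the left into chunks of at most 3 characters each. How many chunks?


'fbdhgc' has 6 characters.
Chunking with max size 3:
  Chunk 1: 'fbd' (positions 0-2)
  Chunk 2: 'hgc' (positions 3-5)
Total chunks: ceil(6 / 3) = 2

2


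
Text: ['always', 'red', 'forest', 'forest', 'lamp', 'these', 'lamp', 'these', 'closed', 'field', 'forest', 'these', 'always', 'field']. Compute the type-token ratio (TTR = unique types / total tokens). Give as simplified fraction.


Tokens: 14
Unique types: ('always', 'closed', 'field', 'forest', 'lamp', 'red', 'these') = 7
TTR = 7/14
Simplify: divide both by 7 -> 1/2
TTR = 1/2

1/2


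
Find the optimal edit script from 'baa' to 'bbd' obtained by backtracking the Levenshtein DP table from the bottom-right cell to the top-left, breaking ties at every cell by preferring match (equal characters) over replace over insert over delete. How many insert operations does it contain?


Edit distance = 2. Backtracking from cell (3, 3) with preference match > replace > insert > delete,
then listing the resulting alignment 'baa' -> 'bbd' left to right:
  Step 1: keep 'b'
  Step 2: replace a->b
  Step 3: replace a->d
Total insertions: 0

0


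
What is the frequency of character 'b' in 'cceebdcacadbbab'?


Scanning 'cceebdcacadbbab' for 'b':
  Position 4: 'b' -> MATCH (count: 1)
  Position 11: 'b' -> MATCH (count: 2)
  Position 12: 'b' -> MATCH (count: 3)
  Position 14: 'b' -> MATCH (count: 4)
Total occurrences of 'b': 4

4


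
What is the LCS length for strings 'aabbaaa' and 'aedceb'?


DP table for LCS of 'aabbaaa' and 'aedceb':
       a  e  d  c  e  b
    0  0  0  0  0  0  0
  a 0  1  1  1  1  1  1
  a 0  1  1  1  1  1  1
  b 0  1  1  1  1  1  2
  b 0  1  1  1  1  1  2
  a 0  1  1  1  1  1  2
  a 0  1  1  1  1  1  2
  a 0  1  1  1  1  1  2
LCS: 'ab'
LCS length = 2

2


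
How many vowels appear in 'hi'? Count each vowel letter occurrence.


Scanning each character of 'hi':
  Position 1: 'h' -> consonant (running count: 0)
  Position 2: 'i' -> vowel (running count: 1)
Total vowels: 1

1


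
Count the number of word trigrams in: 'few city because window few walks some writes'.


Word trigrams from [8] words:
  Trigram 1: (few city because)
  Trigram 2: (city because window)
  Trigram 3: (because window few)
  Trigram 4: (window few walks)
  Trigram 5: (few walks some)
  Trigram 6: (walks some writes)
Total word trigrams: 8 - 2 = 6

6


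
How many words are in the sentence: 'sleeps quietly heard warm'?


Counting words by splitting on spaces:
  Word 1: 'sleeps'
  Word 2: 'quietly'
  Word 3: 'heard'
  Word 4: 'warm'
Total words: 4

4


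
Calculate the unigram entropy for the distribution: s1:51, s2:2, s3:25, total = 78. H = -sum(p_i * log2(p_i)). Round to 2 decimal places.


Computing entropy H = -sum(p_i * log2(p_i)):
  s1: p = 51/78 = 0.6538, -p*log2(p) = 0.4008
  s2: p = 2/78 = 0.0256, -p*log2(p) = 0.1355
  s3: p = 25/78 = 0.3205, -p*log2(p) = 0.5261
H = sum of terms = 1.0624
Rounded to 2 decimals: 1.06

1.06


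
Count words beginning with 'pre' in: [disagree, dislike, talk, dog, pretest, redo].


Checking each word for prefix 'pre':
  'disagree' -> no (count: 0)
  'dislike' -> no (count: 0)
  'talk' -> no (count: 0)
  'dog' -> no (count: 0)
  'pretest' -> YES, starts with 'pre' (count: 1)
  'redo' -> no (count: 1)
Total with prefix 'pre': 1

1


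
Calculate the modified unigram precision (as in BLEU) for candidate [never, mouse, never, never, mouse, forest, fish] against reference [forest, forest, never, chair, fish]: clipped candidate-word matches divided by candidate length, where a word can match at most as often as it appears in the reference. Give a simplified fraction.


Reference word counts: {'chair': 1, 'fish': 1, 'forest': 2, 'never': 1}
Checking each candidate word (with clipping):
  'never' -> in reference (ref count 1, used 1/1) -> match (matches: 1)
  'mouse' -> not in reference -> no match (matches: 1)
  'never' -> ref count 1 already used up (1/1) -> clipped, no match (matches: 1)
  'never' -> ref count 1 already used up (1/1) -> clipped, no match (matches: 1)
  'mouse' -> not in reference -> no match (matches: 1)
  'forest' -> in reference (ref count 2, used 1/2) -> match (matches: 2)
  'fish' -> in reference (ref count 1, used 1/1) -> match (matches: 3)
Clipped matches: 3, Candidate length: 7
Precision = 3/7

3/7


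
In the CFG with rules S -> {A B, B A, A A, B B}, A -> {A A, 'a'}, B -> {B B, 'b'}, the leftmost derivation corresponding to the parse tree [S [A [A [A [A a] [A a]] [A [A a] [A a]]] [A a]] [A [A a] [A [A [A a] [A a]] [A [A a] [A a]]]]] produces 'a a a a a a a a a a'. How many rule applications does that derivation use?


Every bracketed nonterminal node [X ...] in the tree is produced by exactly one rule application.
Reading the tree off as a leftmost derivation:
  Step 1: S  =>  A A   (applied S -> A A)
  Step 2: A A  =>  A A A   (applied A -> A A)
  Step 3: A A A  =>  A A A A   (applied A -> A A)
  Step 4: A A A A  =>  A A A A A   (applied A -> A A)
  Step 5: A A A A A  =>  a A A A A   (applied A -> a)
  Step 6: a A A A A  =>  a a A A A   (applied A -> a)
  Step 7: a a A A A  =>  a a A A A A   (applied A -> A A)
  Step 8: a a A A A A  =>  a a a A A A   (applied A -> a)
  Step 9: a a a A A A  =>  a a a a A A   (applied A -> a)
  Step 10: a a a a A A  =>  a a a a a A   (applied A -> a)
  Step 11: a a a a a A  =>  a a a a a A A   (applied A -> A A)
  Step 12: a a a a a A A  =>  a a a a a a A   (applied A -> a)
  Step 13: a a a a a a A  =>  a a a a a a A A   (applied A -> A A)
  Step 14: a a a a a a A A  =>  a a a a a a A A A   (applied A -> A A)
  Step 15: a a a a a a A A A  =>  a a a a a a a A A   (applied A -> a)
  Step 16: a a a a a a a A A  =>  a a a a a a a a A   (applied A -> a)
  Step 17: a a a a a a a a A  =>  a a a a a a a a A A   (applied A -> A A)
  Step 18: a a a a a a a a A A  =>  a a a a a a a a a A   (applied A -> a)
  Step 19: a a a a a a a a a A  =>  a a a a a a a a a a   (applied A -> a)
Final yield: a a a a a a a a a a
Total rewrite steps: 19

19


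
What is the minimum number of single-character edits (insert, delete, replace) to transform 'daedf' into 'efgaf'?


Building DP table for s1='daedf' (len 5) and s2='efgaf' (len 5):
       e  f  g  a  f
    0  1  2  3  4  5
  d 1  1  2  3  4  5
  a 2  2  2  3  3  4
  e 3  2  3  3  4  4
  d 4  3  3  4  4  5
  f 5  4  3  4  5  4
Edit distance = dp[5][5] = 4

4


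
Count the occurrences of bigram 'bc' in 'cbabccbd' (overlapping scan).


Scanning 'cbabccbd' for bigram 'bc':
  Position 0: 'cb' -> no
  Position 1: 'ba' -> no
  Position 2: 'ab' -> no
  Position 3: 'bc' -> MATCH
  Position 4: 'cc' -> no
  Position 5: 'cb' -> no
  Position 6: 'bd' -> no
Total matches: 1

1


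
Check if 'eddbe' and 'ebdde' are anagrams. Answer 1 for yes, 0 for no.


Sort characters of 'eddbe': 'bddee'
Sort characters of 'ebdde': 'bddee'
Sorted forms match -> they ARE anagrams
Result: 1

1


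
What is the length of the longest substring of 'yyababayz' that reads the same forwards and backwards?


Scanning 'yyababayz' for palindromic substrings.
Substring at positions 1-7: 'yababay'.
Check: reverse('yababay') = 'yababay' -> palindrome confirmed.
Neighbouring characters ('y' / 'z') break symmetry, so it cannot extend further.
No longer palindromic substring exists; longest length = 7

7


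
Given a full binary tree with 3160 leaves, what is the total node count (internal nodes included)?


Leaf nodes (terminals): 3160
Internal nodes = n - 1 = 3160 - 1 = 3159
Total = leaves + internal = 3160 + 3159 = 6319

6319


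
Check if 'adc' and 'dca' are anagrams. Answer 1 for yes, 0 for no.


Sort characters of 'adc': 'acd'
Sort characters of 'dca': 'acd'
Sorted forms match -> they ARE anagrams
Result: 1

1


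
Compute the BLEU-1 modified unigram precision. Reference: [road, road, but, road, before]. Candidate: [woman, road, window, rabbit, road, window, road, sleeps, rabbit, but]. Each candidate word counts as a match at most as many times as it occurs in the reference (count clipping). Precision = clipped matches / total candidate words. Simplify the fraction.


Reference word counts: {'before': 1, 'but': 1, 'road': 3}
Checking each candidate word (with clipping):
  'woman' -> not in reference -> no match (matches: 0)
  'road' -> in reference (ref count 3, used 1/3) -> match (matches: 1)
  'window' -> not in reference -> no match (matches: 1)
  'rabbit' -> not in reference -> no match (matches: 1)
  'road' -> in reference (ref count 3, used 2/3) -> match (matches: 2)
  'window' -> not in reference -> no match (matches: 2)
  'road' -> in reference (ref count 3, used 3/3) -> match (matches: 3)
  'sleeps' -> not in reference -> no match (matches: 3)
  'rabbit' -> not in reference -> no match (matches: 3)
  'but' -> in reference (ref count 1, used 1/1) -> match (matches: 4)
Clipped matches: 4, Candidate length: 10
Precision = 4/10 = 2/5

2/5


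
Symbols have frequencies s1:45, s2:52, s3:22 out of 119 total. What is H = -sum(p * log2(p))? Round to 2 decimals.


Computing entropy H = -sum(p_i * log2(p_i)):
  s1: p = 45/119 = 0.3782, -p*log2(p) = 0.5305
  s2: p = 52/119 = 0.4370, -p*log2(p) = 0.5219
  s3: p = 22/119 = 0.1849, -p*log2(p) = 0.4502
H = sum of terms = 1.5026
Rounded to 2 decimals: 1.50

1.50


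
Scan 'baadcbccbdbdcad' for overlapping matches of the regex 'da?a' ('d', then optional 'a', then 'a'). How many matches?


Pattern: da?a means 'd', then optional 'a', then 'a'.
Scanning 'baadcbccbdbdcad' position-by-position:
  Pos 0: window 'baa' -> no
  Pos 1: window 'aad' -> no
  Pos 2: window 'adc' -> no
  Pos 3: window 'dcb' -> no
  Pos 4: window 'cbc' -> no
  Pos 5: window 'bcc' -> no
  Pos 6: window 'ccb' -> no
  Pos 7: window 'cbd' -> no
  Pos 8: window 'bdb' -> no
  Pos 9: window 'dbd' -> no
  Pos 10: window 'bdc' -> no
  Pos 11: window 'dca' -> no
  Pos 12: window 'cad' -> no
  Pos 13: window 'ad' -> no
  Pos 14: window 'd' -> no
Total matches: 0

0


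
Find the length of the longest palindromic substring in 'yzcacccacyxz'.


Scanning 'yzcacccacyxz' for palindromic substrings.
Substring at positions 2-8: 'cacccac'.
Check: reverse('cacccac') = 'cacccac' -> palindrome confirmed.
Neighbouring characters ('z' / 'y') break symmetry, so it cannot extend further.
No longer palindromic substring exists; longest length = 7

7


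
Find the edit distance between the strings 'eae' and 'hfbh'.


Building DP table for s1='eae' (len 3) and s2='hfbh' (len 4):
       h  f  b  h
    0  1  2  3  4
  e 1  1  2  3  4
  a 2  2  2  3  4
  e 3  3  3  3  4
Edit distance = dp[3][4] = 4

4


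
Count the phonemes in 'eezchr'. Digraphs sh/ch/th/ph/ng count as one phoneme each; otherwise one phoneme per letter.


Parsing 'eezchr' greedily, digraphs first:
  'e' -> vowel phoneme (phonemes so far: 1)
  'e' -> vowel phoneme (phonemes so far: 2)
  'z' -> consonant phoneme (phonemes so far: 3)
  'ch' -> digraph (1 consonant phoneme) (phonemes so far: 4)
  'r' -> consonant phoneme (phonemes so far: 5)
Total phonemes: 5

5


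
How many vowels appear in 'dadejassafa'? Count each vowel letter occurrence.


Scanning each character of 'dadejassafa':
  Position 1: 'd' -> consonant (running count: 0)
  Position 2: 'a' -> vowel (running count: 1)
  Position 3: 'd' -> consonant (running count: 1)
  Position 4: 'e' -> vowel (running count: 2)
  Position 5: 'j' -> consonant (running count: 2)
  Position 6: 'a' -> vowel (running count: 3)
  Position 7: 's' -> consonant (running count: 3)
  Position 8: 's' -> consonant (running count: 3)
  Position 9: 'a' -> vowel (running count: 4)
  Position 10: 'f' -> consonant (running count: 4)
  Position 11: 'a' -> vowel (running count: 5)
Total vowels: 5

5


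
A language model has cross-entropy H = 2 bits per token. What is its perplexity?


Perplexity formula: PP = 2^H
H = 2
PP = 2^2
Steps: 2^1 = 2, 2^2 = 4
PP = 4

4


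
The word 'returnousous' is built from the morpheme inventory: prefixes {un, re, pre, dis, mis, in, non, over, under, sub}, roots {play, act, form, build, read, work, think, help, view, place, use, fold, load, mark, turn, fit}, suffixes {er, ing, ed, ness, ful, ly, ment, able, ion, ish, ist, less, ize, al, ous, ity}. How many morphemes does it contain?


Segmenting 'returnousous' against the inventory:
  're' -> prefix (morpheme 1)
  'turn' -> root (morpheme 2)
  'ous' -> suffix (morpheme 3)
  'ous' -> suffix (morpheme 4)
Total morphemes: 4

4


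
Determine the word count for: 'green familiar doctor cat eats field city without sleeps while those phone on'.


Counting words by splitting on spaces:
  Word 1: 'green'
  Word 2: 'familiar'
  Word 3: 'doctor'
  Word 4: 'cat'
  Word 5: 'eats'
  Word 6: 'field'
  Word 7: 'city'
  Word 8: 'without'
  Word 9: 'sleeps'
  Word 10: 'while'
  Word 11: 'those'
  Word 12: 'phone'
  Word 13: 'on'
Total words: 13

13


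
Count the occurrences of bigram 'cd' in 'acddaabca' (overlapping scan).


Scanning 'acddaabca' for bigram 'cd':
  Position 0: 'ac' -> no
  Position 1: 'cd' -> MATCH
  Position 2: 'dd' -> no
  Position 3: 'da' -> no
  Position 4: 'aa' -> no
  Position 5: 'ab' -> no
  Position 6: 'bc' -> no
  Position 7: 'ca' -> no
Total matches: 1

1


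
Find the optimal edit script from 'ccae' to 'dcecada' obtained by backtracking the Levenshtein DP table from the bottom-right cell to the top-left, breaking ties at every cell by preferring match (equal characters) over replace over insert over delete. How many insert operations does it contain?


Edit distance = 4. Backtracking from cell (4, 7) with preference match > replace > insert > delete,
then listing the resulting alignment 'ccae' -> 'dcecada' left to right:
  Step 1: insert 'd' [insertion #1]
  Step 2: keep 'c'
  Step 3: insert 'e' [insertion #2]
  Step 4: keep 'c'
  Step 5: keep 'a'
  Step 6: insert 'd' [insertion #3]
  Step 7: replace e->a
Total insertions: 3

3
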